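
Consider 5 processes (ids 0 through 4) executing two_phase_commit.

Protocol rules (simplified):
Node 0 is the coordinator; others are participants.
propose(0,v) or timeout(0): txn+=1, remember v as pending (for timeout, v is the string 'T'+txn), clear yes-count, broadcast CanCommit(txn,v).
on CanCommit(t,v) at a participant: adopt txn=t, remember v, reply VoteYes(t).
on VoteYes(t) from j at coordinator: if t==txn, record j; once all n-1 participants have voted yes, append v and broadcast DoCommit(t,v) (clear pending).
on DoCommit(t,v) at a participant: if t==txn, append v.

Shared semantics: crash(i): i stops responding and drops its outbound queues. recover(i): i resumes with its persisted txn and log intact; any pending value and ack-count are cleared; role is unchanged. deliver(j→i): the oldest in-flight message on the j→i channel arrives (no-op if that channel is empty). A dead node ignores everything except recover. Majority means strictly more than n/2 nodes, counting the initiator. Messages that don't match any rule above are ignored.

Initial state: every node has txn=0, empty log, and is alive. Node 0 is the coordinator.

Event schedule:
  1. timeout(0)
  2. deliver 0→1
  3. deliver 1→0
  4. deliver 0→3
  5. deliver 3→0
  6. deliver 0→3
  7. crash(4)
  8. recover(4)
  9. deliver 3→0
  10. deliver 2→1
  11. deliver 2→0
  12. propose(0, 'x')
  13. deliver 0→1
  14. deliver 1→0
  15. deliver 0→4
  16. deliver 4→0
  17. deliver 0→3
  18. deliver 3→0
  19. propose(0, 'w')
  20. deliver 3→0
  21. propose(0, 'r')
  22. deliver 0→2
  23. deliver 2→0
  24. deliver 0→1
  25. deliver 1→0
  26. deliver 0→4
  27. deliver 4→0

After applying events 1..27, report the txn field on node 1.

3

[1] timeout(0) → N0(coor t1 [-])
[2] deliver 0→1 → N1(part t1 [-])
[3] deliver 1→0 → ∅
[4] deliver 0→3 → N3(part t1 [-])
[5] deliver 3→0 → ∅
[6] deliver 0→3 → ∅
[7] crash(4) → N4(✗part t0 [-])
[8] recover(4) → N4(part t0 [-])
[9] deliver 3→0 → ∅
[10] deliver 2→1 → ∅
[11] deliver 2→0 → ∅
[12] propose(0,'x') → N0(coor t2 [-])
[13] deliver 0→1 → N1(part t2 [-])
[14] deliver 1→0 → ∅
[15] deliver 0→4 → N4(part t1 [-])
[16] deliver 4→0 → ∅
[17] deliver 0→3 → N3(part t2 [-])
[18] deliver 3→0 → ∅
[19] propose(0,'w') → N0(coor t3 [-])
[20] deliver 3→0 → ∅
[21] propose(0,'r') → N0(coor t4 [-])
[22] deliver 0→2 → N2(part t1 [-])
[23] deliver 2→0 → ∅
[24] deliver 0→1 → N1(part t3 [-])
[25] deliver 1→0 → ∅
[26] deliver 0→4 → N4(part t2 [-])
[27] deliver 4→0 → ∅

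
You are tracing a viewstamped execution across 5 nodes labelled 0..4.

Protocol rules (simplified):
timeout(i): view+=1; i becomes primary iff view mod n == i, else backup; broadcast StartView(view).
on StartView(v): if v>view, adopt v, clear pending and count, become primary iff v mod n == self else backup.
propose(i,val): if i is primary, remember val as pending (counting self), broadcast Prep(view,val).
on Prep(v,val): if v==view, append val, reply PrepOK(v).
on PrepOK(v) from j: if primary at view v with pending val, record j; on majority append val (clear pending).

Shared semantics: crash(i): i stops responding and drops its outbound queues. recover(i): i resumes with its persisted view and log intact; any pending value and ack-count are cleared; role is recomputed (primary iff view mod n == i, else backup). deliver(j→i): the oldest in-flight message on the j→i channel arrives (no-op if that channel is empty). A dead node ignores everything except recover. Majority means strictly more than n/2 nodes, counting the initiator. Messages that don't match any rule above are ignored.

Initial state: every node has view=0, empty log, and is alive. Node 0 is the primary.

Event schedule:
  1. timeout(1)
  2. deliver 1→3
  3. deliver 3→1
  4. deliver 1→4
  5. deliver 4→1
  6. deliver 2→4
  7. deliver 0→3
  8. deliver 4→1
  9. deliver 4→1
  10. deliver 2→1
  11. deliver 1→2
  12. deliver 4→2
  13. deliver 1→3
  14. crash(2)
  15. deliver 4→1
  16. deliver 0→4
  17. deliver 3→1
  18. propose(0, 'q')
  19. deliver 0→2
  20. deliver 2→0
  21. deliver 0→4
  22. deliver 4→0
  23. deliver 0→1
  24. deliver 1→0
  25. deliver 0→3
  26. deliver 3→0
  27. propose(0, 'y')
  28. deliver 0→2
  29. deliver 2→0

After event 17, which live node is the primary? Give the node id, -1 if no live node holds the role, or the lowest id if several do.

e1 timeout(1): 1[prim,v=1,-]
e2 deliver 1→3: 3[back,v=1,-]
e3 deliver 3→1: ·
e4 deliver 1→4: 4[back,v=1,-]
e5 deliver 4→1: ·
e6 deliver 2→4: ·
e7 deliver 0→3: ·
e8 deliver 4→1: ·
e9 deliver 4→1: ·
e10 deliver 2→1: ·
e11 deliver 1→2: 2[back,v=1,-]
e12 deliver 4→2: ·
e13 deliver 1→3: ·
e14 crash(2): 2[✗back,v=1,-]
e15 deliver 4→1: ·
e16 deliver 0→4: ·
e17 deliver 3→1: ·

0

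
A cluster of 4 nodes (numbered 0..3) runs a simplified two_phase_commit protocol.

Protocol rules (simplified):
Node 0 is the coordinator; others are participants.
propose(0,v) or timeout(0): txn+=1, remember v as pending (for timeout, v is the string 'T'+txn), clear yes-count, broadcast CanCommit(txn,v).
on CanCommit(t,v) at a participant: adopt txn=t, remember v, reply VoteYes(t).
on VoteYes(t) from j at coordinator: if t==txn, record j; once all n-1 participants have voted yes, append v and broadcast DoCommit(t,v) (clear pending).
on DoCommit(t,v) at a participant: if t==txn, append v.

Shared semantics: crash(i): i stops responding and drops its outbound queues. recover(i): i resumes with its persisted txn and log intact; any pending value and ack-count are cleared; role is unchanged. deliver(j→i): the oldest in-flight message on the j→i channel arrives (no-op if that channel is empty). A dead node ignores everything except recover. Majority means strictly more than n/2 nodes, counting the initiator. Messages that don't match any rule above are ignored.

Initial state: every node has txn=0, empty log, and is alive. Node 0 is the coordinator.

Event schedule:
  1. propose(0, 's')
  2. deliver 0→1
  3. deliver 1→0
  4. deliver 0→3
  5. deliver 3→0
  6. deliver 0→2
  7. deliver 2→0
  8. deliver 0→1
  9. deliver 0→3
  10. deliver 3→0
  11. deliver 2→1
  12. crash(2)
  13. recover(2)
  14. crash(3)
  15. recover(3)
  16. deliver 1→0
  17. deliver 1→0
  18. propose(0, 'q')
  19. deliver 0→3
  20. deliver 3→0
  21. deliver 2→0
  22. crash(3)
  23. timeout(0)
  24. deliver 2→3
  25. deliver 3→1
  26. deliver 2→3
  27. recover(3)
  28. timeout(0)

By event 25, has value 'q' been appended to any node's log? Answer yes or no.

[1] propose(0,'s') → N0(coor t1 [-])
[2] deliver 0→1 → N1(part t1 [-])
[3] deliver 1→0 → ∅
[4] deliver 0→3 → N3(part t1 [-])
[5] deliver 3→0 → ∅
[6] deliver 0→2 → N2(part t1 [-])
[7] deliver 2→0 → N0(coor t1 [s])
[8] deliver 0→1 → N1(part t1 [s])
[9] deliver 0→3 → N3(part t1 [s])
[10] deliver 3→0 → ∅
[11] deliver 2→1 → ∅
[12] crash(2) → N2(✗part t1 [-])
[13] recover(2) → N2(part t1 [-])
[14] crash(3) → N3(✗part t1 [s])
[15] recover(3) → N3(part t1 [s])
[16] deliver 1→0 → ∅
[17] deliver 1→0 → ∅
[18] propose(0,'q') → N0(coor t2 [s])
[19] deliver 0→3 → N3(part t2 [s])
[20] deliver 3→0 → ∅
[21] deliver 2→0 → ∅
[22] crash(3) → N3(✗part t2 [s])
[23] timeout(0) → N0(coor t3 [s])
[24] deliver 2→3 → ∅
[25] deliver 3→1 → ∅

no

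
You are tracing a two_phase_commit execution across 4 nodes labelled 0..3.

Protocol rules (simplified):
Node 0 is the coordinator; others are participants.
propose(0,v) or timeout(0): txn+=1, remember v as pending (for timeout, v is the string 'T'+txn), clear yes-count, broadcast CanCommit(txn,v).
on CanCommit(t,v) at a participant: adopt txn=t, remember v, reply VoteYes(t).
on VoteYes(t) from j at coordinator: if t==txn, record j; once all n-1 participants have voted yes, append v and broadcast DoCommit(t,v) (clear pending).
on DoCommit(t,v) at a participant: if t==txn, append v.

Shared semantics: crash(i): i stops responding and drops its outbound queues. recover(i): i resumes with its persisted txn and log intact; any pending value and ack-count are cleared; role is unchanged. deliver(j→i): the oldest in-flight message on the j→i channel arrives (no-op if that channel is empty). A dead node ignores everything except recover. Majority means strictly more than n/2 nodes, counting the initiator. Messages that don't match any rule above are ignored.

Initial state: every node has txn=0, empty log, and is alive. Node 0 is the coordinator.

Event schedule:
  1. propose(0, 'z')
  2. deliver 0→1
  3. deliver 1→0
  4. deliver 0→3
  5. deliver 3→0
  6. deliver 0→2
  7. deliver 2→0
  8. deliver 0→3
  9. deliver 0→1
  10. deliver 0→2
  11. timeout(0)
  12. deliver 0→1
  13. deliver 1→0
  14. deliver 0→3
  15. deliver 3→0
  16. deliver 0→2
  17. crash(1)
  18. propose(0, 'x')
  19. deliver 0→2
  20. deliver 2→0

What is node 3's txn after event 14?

2

after 1 — propose(0,'z'): n0:coor/t1/[-]
after 2 — deliver 0→1: n1:part/t1/[-]
after 3 — deliver 1→0: ·
after 4 — deliver 0→3: n3:part/t1/[-]
after 5 — deliver 3→0: ·
after 6 — deliver 0→2: n2:part/t1/[-]
after 7 — deliver 2→0: n0:coor/t1/[z]
after 8 — deliver 0→3: n3:part/t1/[z]
after 9 — deliver 0→1: n1:part/t1/[z]
after 10 — deliver 0→2: n2:part/t1/[z]
after 11 — timeout(0): n0:coor/t2/[z]
after 12 — deliver 0→1: n1:part/t2/[z]
after 13 — deliver 1→0: ·
after 14 — deliver 0→3: n3:part/t2/[z]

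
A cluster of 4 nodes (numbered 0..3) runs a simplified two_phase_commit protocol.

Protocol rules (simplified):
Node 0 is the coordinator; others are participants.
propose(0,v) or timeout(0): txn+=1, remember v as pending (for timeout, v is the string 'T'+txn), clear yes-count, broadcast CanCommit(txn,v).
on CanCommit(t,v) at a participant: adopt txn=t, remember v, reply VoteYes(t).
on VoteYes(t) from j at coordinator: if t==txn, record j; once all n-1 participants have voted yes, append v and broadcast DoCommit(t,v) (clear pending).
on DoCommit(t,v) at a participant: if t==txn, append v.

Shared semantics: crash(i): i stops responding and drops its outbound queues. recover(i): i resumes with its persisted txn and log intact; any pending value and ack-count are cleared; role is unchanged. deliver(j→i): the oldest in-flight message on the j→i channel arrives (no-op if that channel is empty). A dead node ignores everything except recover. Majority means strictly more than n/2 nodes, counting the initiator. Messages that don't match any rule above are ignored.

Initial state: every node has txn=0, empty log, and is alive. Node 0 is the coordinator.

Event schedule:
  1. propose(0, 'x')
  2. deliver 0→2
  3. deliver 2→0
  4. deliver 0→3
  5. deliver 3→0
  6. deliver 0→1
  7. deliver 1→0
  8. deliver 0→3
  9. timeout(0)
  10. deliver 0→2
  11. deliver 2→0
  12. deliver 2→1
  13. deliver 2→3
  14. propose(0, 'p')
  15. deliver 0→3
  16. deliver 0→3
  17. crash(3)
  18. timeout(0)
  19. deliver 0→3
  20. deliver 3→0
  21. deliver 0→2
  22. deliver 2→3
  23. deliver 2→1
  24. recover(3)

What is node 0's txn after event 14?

3

[1] propose(0,'x') → N0(coor t1 [-])
[2] deliver 0→2 → N2(part t1 [-])
[3] deliver 2→0 → ∅
[4] deliver 0→3 → N3(part t1 [-])
[5] deliver 3→0 → ∅
[6] deliver 0→1 → N1(part t1 [-])
[7] deliver 1→0 → N0(coor t1 [x])
[8] deliver 0→3 → N3(part t1 [x])
[9] timeout(0) → N0(coor t2 [x])
[10] deliver 0→2 → N2(part t1 [x])
[11] deliver 2→0 → ∅
[12] deliver 2→1 → ∅
[13] deliver 2→3 → ∅
[14] propose(0,'p') → N0(coor t3 [x])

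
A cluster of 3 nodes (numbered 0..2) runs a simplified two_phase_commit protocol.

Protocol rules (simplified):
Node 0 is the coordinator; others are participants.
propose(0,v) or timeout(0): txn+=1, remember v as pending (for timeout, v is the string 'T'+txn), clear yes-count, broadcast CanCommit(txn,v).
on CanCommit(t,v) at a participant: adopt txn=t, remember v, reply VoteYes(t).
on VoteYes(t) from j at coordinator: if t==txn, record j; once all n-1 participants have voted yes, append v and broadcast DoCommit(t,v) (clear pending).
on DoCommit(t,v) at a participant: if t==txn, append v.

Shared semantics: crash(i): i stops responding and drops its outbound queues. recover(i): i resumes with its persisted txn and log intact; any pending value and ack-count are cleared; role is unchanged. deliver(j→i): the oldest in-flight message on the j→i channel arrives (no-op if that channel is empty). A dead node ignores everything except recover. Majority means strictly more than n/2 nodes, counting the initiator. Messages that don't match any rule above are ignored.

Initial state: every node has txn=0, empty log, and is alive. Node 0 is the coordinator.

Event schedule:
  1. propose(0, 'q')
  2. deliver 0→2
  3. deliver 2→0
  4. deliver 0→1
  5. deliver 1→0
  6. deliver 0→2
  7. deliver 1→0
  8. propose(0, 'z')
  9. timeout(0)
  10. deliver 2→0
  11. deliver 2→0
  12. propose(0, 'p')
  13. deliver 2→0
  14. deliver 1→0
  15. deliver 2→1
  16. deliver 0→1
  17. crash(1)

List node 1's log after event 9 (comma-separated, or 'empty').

empty

after 1 — propose(0,'q'): n0:coor/t1/[-]
after 2 — deliver 0→2: n2:part/t1/[-]
after 3 — deliver 2→0: ·
after 4 — deliver 0→1: n1:part/t1/[-]
after 5 — deliver 1→0: n0:coor/t1/[q]
after 6 — deliver 0→2: n2:part/t1/[q]
after 7 — deliver 1→0: ·
after 8 — propose(0,'z'): n0:coor/t2/[q]
after 9 — timeout(0): n0:coor/t3/[q]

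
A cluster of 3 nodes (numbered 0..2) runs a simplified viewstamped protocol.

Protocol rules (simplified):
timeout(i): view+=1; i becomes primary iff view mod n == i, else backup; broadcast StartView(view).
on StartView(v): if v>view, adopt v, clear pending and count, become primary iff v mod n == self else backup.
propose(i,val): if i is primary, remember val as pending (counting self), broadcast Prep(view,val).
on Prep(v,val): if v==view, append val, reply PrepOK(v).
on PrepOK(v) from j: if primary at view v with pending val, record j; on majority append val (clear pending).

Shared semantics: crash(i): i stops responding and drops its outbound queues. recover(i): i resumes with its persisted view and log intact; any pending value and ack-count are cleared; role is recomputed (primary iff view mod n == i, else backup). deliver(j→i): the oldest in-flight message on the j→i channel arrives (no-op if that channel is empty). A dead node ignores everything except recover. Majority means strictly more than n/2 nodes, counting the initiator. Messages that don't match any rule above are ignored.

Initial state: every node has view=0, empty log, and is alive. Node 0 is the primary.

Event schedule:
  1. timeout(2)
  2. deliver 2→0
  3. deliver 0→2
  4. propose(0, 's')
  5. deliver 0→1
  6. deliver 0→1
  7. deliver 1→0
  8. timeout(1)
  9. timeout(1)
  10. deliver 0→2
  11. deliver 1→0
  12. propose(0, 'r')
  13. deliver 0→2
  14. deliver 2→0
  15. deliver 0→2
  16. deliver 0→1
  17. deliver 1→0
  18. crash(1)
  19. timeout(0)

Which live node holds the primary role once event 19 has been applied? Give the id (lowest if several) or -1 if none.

[1] timeout(2) → N2(back v1 [-])
[2] deliver 2→0 → N0(back v1 [-])
[3] deliver 0→2 → ∅
[4] propose(0,'s') → ∅
[5] deliver 0→1 → ∅
[6] deliver 0→1 → ∅
[7] deliver 1→0 → ∅
[8] timeout(1) → N1(prim v1 [-])
[9] timeout(1) → N1(back v2 [-])
[10] deliver 0→2 → ∅
[11] deliver 1→0 → ∅
[12] propose(0,'r') → ∅
[13] deliver 0→2 → ∅
[14] deliver 2→0 → ∅
[15] deliver 0→2 → ∅
[16] deliver 0→1 → ∅
[17] deliver 1→0 → N0(back v2 [-])
[18] crash(1) → N1(✗back v2 [-])
[19] timeout(0) → N0(prim v3 [-])

0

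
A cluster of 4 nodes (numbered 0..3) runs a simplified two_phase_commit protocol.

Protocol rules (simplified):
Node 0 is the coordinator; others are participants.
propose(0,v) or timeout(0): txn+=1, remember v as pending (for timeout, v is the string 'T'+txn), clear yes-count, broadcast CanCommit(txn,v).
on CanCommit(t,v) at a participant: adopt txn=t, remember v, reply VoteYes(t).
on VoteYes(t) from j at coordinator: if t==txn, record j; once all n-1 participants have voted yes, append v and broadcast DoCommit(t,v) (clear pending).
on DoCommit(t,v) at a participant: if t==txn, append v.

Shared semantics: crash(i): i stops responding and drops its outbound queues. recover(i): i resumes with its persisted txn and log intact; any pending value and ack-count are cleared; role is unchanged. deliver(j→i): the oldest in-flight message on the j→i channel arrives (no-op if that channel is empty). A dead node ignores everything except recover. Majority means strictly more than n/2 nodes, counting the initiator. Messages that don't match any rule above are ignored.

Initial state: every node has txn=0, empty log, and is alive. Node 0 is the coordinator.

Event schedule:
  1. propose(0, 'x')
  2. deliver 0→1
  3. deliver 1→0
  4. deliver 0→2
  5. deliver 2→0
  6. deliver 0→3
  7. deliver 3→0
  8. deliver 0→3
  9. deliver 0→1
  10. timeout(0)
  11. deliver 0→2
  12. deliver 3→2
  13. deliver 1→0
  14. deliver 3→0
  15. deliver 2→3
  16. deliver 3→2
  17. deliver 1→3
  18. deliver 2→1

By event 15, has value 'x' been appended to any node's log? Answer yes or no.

yes

after 1 — propose(0,'x'): n0:coor/t1/[-]
after 2 — deliver 0→1: n1:part/t1/[-]
after 3 — deliver 1→0: ·
after 4 — deliver 0→2: n2:part/t1/[-]
after 5 — deliver 2→0: ·
after 6 — deliver 0→3: n3:part/t1/[-]
after 7 — deliver 3→0: n0:coor/t1/[x]
after 8 — deliver 0→3: n3:part/t1/[x]
after 9 — deliver 0→1: n1:part/t1/[x]
after 10 — timeout(0): n0:coor/t2/[x]
after 11 — deliver 0→2: n2:part/t1/[x]
after 12 — deliver 3→2: ·
after 13 — deliver 1→0: ·
after 14 — deliver 3→0: ·
after 15 — deliver 2→3: ·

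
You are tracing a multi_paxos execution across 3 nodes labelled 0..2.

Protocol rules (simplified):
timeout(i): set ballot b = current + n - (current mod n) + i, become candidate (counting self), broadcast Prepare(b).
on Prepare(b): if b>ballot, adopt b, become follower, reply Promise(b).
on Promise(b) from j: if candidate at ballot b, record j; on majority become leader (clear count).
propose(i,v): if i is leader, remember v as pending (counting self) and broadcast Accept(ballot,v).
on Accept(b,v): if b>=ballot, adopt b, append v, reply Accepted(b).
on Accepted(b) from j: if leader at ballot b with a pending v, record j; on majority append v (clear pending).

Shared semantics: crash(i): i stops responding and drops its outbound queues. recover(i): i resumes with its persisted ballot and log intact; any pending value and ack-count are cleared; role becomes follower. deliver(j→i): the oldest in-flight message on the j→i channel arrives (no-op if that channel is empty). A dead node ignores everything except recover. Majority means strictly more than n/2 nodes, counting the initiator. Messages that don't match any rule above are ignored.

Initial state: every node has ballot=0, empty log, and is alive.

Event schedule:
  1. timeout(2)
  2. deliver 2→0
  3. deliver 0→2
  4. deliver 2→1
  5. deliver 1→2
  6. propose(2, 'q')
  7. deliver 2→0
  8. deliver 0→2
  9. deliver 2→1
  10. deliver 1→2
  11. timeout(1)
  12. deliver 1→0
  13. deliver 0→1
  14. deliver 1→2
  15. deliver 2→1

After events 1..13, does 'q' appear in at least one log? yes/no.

[1] timeout(2) → N2(cand b5 [-])
[2] deliver 2→0 → N0(foll b5 [-])
[3] deliver 0→2 → N2(lead b5 [-])
[4] deliver 2→1 → N1(foll b5 [-])
[5] deliver 1→2 → ∅
[6] propose(2,'q') → ∅
[7] deliver 2→0 → N0(foll b5 [q])
[8] deliver 0→2 → N2(lead b5 [q])
[9] deliver 2→1 → N1(foll b5 [q])
[10] deliver 1→2 → ∅
[11] timeout(1) → N1(cand b7 [q])
[12] deliver 1→0 → N0(foll b7 [q])
[13] deliver 0→1 → N1(lead b7 [q])

yes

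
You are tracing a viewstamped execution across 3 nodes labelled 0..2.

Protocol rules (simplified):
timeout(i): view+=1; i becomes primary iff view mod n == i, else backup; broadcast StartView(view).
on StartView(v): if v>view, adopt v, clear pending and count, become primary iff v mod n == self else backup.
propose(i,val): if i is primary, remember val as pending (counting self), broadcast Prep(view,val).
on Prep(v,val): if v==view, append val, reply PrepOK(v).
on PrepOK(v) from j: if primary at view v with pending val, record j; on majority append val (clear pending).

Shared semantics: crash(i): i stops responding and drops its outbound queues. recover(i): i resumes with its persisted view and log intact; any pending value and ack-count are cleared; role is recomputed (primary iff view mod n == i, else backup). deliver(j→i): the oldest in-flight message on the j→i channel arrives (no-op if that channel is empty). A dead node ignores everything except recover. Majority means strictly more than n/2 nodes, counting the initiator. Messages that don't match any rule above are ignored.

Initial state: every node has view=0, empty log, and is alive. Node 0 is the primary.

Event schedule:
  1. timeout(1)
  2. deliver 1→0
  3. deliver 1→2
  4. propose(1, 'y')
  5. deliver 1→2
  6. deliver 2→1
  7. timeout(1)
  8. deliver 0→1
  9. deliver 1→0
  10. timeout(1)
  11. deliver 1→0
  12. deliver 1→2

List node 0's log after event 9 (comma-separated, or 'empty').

y

after 1 — timeout(1): n1:prim/v1/[-]
after 2 — deliver 1→0: n0:back/v1/[-]
after 3 — deliver 1→2: n2:back/v1/[-]
after 4 — propose(1,'y'): ·
after 5 — deliver 1→2: n2:back/v1/[y]
after 6 — deliver 2→1: n1:prim/v1/[y]
after 7 — timeout(1): n1:back/v2/[y]
after 8 — deliver 0→1: ·
after 9 — deliver 1→0: n0:back/v1/[y]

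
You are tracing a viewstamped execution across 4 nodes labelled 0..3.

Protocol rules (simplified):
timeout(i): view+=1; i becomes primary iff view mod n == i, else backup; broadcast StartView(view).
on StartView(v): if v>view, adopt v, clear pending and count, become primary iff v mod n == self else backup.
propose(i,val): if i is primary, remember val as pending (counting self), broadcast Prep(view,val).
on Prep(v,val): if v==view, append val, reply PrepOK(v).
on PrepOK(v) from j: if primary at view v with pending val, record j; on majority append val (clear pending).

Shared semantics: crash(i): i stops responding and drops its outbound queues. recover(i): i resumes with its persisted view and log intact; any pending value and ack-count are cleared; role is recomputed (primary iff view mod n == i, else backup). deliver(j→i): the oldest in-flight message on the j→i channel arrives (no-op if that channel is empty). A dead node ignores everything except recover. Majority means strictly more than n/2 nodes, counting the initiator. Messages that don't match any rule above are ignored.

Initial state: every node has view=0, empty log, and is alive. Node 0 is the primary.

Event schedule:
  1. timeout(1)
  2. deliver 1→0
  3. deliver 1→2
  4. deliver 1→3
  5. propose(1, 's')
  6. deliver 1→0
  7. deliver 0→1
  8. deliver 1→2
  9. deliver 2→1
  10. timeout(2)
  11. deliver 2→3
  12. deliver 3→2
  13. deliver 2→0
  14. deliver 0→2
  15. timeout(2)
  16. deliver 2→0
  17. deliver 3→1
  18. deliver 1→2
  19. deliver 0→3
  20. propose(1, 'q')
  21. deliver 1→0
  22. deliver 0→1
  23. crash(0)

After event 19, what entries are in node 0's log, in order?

step 1 timeout(1): 1={prim,v=1,log=-}
step 2 deliver 1→0: 0={back,v=1,log=-}
step 3 deliver 1→2: 2={back,v=1,log=-}
step 4 deliver 1→3: 3={back,v=1,log=-}
step 5 propose(1,'s'): —
step 6 deliver 1→0: 0={back,v=1,log=s}
step 7 deliver 0→1: —
step 8 deliver 1→2: 2={back,v=1,log=s}
step 9 deliver 2→1: 1={prim,v=1,log=s}
step 10 timeout(2): 2={prim,v=2,log=s}
step 11 deliver 2→3: 3={back,v=2,log=-}
step 12 deliver 3→2: —
step 13 deliver 2→0: 0={back,v=2,log=s}
step 14 deliver 0→2: —
step 15 timeout(2): 2={back,v=3,log=s}
step 16 deliver 2→0: 0={back,v=3,log=s}
step 17 deliver 3→1: —
step 18 deliver 1→2: —
step 19 deliver 0→3: —

s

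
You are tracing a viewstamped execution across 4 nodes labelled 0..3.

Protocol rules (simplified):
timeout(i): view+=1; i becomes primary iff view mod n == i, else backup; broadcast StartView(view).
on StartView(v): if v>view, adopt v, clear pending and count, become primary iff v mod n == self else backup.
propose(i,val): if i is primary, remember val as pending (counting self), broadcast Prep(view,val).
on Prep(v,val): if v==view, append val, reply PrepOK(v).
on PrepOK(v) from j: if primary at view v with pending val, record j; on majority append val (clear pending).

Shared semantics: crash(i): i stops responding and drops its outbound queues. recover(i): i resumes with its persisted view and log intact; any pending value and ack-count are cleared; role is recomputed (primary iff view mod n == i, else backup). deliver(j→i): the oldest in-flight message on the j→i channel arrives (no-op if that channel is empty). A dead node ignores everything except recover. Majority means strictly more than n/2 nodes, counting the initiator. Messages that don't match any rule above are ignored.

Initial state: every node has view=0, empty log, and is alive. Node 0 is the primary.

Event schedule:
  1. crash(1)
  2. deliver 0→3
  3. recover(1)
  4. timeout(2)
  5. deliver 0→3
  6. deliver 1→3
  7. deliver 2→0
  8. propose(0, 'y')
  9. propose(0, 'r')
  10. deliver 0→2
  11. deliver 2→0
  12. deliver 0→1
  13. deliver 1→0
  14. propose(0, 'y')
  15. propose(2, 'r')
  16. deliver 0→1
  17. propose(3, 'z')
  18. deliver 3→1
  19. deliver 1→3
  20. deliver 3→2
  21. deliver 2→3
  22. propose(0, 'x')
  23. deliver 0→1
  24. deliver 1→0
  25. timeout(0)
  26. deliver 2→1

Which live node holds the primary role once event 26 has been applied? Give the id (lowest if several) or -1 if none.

1

[1] crash(1) → N1(✗back v0 [-])
[2] deliver 0→3 → ∅
[3] recover(1) → N1(back v0 [-])
[4] timeout(2) → N2(back v1 [-])
[5] deliver 0→3 → ∅
[6] deliver 1→3 → ∅
[7] deliver 2→0 → N0(back v1 [-])
[8] propose(0,'y') → ∅
[9] propose(0,'r') → ∅
[10] deliver 0→2 → ∅
[11] deliver 2→0 → ∅
[12] deliver 0→1 → ∅
[13] deliver 1→0 → ∅
[14] propose(0,'y') → ∅
[15] propose(2,'r') → ∅
[16] deliver 0→1 → ∅
[17] propose(3,'z') → ∅
[18] deliver 3→1 → ∅
[19] deliver 1→3 → ∅
[20] deliver 3→2 → ∅
[21] deliver 2→3 → N3(back v1 [-])
[22] propose(0,'x') → ∅
[23] deliver 0→1 → ∅
[24] deliver 1→0 → ∅
[25] timeout(0) → N0(back v2 [-])
[26] deliver 2→1 → N1(prim v1 [-])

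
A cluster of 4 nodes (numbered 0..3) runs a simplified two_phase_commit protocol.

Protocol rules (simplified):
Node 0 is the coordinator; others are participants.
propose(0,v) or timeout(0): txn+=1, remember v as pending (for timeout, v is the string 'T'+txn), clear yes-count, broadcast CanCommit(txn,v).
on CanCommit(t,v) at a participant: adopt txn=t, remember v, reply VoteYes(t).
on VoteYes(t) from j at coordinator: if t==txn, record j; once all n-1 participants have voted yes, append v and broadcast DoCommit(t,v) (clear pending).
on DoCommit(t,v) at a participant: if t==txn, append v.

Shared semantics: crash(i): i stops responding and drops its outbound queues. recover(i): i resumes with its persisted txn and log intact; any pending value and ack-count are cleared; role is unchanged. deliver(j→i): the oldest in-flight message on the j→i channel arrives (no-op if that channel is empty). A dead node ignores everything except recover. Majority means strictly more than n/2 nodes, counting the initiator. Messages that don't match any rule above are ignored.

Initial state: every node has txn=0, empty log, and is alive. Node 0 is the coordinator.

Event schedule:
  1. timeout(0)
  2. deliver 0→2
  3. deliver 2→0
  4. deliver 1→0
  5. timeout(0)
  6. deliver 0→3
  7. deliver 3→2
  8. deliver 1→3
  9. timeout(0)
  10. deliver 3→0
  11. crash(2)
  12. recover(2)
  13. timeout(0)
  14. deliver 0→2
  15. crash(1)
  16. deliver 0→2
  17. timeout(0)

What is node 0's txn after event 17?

1. timeout(0):  <0:coor t1 ->
2. deliver 0→2:  <2:part t1 ->
3. deliver 2→0:  nop
4. deliver 1→0:  nop
5. timeout(0):  <0:coor t2 ->
6. deliver 0→3:  <3:part t1 ->
7. deliver 3→2:  nop
8. deliver 1→3:  nop
9. timeout(0):  <0:coor t3 ->
10. deliver 3→0:  nop
11. crash(2):  <2:✗part t1 ->
12. recover(2):  <2:part t1 ->
13. timeout(0):  <0:coor t4 ->
14. deliver 0→2:  <2:part t2 ->
15. crash(1):  <1:✗part t0 ->
16. deliver 0→2:  <2:part t3 ->
17. timeout(0):  <0:coor t5 ->

5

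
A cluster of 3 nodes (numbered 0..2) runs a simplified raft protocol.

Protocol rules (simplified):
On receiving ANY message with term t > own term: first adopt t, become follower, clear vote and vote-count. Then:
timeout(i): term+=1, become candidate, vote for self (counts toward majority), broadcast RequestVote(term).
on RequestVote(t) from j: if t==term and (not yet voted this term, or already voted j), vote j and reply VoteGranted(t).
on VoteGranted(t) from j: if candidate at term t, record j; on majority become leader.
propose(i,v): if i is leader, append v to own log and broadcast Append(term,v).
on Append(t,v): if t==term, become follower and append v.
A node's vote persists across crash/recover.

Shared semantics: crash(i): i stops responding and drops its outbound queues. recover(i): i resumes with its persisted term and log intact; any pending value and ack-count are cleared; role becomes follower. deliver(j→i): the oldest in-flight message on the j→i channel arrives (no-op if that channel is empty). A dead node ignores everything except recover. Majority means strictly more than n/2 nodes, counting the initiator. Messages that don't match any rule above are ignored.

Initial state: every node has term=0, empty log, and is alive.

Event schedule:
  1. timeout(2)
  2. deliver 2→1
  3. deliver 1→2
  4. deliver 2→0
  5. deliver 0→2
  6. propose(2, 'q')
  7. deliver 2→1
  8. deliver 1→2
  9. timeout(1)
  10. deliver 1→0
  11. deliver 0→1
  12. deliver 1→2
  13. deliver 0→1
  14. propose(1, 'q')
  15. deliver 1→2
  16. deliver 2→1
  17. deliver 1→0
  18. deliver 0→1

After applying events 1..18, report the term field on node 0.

1. timeout(2):  <2:cand t1 ->
2. deliver 2→1:  <1:foll t1 ->
3. deliver 1→2:  <2:lead t1 ->
4. deliver 2→0:  <0:foll t1 ->
5. deliver 0→2:  nop
6. propose(2,'q'):  <2:lead t1 q>
7. deliver 2→1:  <1:foll t1 q>
8. deliver 1→2:  nop
9. timeout(1):  <1:cand t2 q>
10. deliver 1→0:  <0:foll t2 ->
11. deliver 0→1:  <1:lead t2 q>
12. deliver 1→2:  <2:foll t2 q>
13. deliver 0→1:  nop
14. propose(1,'q'):  <1:lead t2 q,q>
15. deliver 1→2:  <2:foll t2 q,q>
16. deliver 2→1:  nop
17. deliver 1→0:  <0:foll t2 q>
18. deliver 0→1:  nop

2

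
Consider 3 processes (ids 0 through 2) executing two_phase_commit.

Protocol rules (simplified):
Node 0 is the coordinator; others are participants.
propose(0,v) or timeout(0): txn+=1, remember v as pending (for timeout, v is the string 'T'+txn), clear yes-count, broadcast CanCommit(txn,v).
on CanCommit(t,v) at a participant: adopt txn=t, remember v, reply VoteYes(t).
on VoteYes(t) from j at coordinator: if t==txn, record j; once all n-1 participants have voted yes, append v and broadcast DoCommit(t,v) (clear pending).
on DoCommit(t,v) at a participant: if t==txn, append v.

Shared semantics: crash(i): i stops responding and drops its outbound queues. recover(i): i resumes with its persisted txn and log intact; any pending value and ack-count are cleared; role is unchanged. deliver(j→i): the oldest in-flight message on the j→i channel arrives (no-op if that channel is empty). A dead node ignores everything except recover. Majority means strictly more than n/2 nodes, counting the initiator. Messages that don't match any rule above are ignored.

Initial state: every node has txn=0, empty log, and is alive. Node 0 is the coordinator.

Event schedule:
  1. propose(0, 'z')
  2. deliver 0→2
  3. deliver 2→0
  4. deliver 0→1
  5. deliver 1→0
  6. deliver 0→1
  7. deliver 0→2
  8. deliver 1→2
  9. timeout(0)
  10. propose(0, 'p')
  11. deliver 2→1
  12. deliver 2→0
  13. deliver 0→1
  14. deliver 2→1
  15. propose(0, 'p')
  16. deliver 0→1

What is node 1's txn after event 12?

1

e1 propose(0,'z'): 0[coor,t=1,-]
e2 deliver 0→2: 2[part,t=1,-]
e3 deliver 2→0: ·
e4 deliver 0→1: 1[part,t=1,-]
e5 deliver 1→0: 0[coor,t=1,z]
e6 deliver 0→1: 1[part,t=1,z]
e7 deliver 0→2: 2[part,t=1,z]
e8 deliver 1→2: ·
e9 timeout(0): 0[coor,t=2,z]
e10 propose(0,'p'): 0[coor,t=3,z]
e11 deliver 2→1: ·
e12 deliver 2→0: ·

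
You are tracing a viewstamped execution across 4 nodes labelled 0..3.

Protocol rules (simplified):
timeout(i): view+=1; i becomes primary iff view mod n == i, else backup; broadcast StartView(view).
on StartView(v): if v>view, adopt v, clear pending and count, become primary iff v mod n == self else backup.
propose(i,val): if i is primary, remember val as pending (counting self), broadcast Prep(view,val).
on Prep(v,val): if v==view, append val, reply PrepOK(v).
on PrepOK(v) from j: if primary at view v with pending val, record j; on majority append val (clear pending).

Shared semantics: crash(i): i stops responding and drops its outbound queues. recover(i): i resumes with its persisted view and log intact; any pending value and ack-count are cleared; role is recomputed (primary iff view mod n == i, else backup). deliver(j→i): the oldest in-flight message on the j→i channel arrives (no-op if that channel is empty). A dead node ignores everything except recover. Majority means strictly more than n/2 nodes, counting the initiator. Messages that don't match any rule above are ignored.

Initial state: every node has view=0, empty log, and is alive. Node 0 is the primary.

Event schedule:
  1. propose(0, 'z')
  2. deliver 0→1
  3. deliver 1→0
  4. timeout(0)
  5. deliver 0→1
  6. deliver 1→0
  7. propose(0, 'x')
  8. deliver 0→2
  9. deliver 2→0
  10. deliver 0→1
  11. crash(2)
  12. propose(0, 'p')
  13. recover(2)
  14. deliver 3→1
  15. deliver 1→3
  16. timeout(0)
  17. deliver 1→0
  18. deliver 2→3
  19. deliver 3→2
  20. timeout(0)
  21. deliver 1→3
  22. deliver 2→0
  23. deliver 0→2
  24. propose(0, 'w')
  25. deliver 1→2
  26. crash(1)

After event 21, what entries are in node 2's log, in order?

z

[1] propose(0,'z') → ∅
[2] deliver 0→1 → N1(back v0 [z])
[3] deliver 1→0 → ∅
[4] timeout(0) → N0(back v1 [-])
[5] deliver 0→1 → N1(prim v1 [z])
[6] deliver 1→0 → ∅
[7] propose(0,'x') → ∅
[8] deliver 0→2 → N2(back v0 [z])
[9] deliver 2→0 → ∅
[10] deliver 0→1 → ∅
[11] crash(2) → N2(✗back v0 [z])
[12] propose(0,'p') → ∅
[13] recover(2) → N2(back v0 [z])
[14] deliver 3→1 → ∅
[15] deliver 1→3 → ∅
[16] timeout(0) → N0(back v2 [-])
[17] deliver 1→0 → ∅
[18] deliver 2→3 → ∅
[19] deliver 3→2 → ∅
[20] timeout(0) → N0(back v3 [-])
[21] deliver 1→3 → ∅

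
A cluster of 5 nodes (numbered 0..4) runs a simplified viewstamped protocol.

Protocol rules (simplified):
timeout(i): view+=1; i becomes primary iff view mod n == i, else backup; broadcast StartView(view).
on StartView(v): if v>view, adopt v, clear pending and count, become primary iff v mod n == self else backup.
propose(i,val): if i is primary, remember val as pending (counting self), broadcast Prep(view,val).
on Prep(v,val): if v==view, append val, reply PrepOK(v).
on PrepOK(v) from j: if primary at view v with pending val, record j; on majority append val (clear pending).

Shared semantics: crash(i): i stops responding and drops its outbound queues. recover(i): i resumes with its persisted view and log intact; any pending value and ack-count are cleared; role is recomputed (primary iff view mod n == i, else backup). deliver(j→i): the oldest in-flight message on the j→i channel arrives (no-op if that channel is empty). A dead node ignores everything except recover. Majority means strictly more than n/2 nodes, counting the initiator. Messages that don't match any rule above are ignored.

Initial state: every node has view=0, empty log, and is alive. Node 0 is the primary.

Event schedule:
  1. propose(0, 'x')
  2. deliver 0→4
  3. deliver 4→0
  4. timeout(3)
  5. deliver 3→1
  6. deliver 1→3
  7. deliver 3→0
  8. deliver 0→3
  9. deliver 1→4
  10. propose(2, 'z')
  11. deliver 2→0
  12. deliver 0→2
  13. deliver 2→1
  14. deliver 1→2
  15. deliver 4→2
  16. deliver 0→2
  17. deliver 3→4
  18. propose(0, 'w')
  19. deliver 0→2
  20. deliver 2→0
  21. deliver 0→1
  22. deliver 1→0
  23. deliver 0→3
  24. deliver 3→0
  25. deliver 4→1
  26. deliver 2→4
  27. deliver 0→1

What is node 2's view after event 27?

0

step 1 propose(0,'x'): —
step 2 deliver 0→4: 4={back,v=0,log=x}
step 3 deliver 4→0: —
step 4 timeout(3): 3={back,v=1,log=-}
step 5 deliver 3→1: 1={prim,v=1,log=-}
step 6 deliver 1→3: —
step 7 deliver 3→0: 0={back,v=1,log=-}
step 8 deliver 0→3: —
step 9 deliver 1→4: —
step 10 propose(2,'z'): —
step 11 deliver 2→0: —
step 12 deliver 0→2: 2={back,v=0,log=x}
step 13 deliver 2→1: —
step 14 deliver 1→2: —
step 15 deliver 4→2: —
step 16 deliver 0→2: —
step 17 deliver 3→4: 4={back,v=1,log=x}
step 18 propose(0,'w'): —
step 19 deliver 0→2: —
step 20 deliver 2→0: —
step 21 deliver 0→1: —
step 22 deliver 1→0: —
step 23 deliver 0→3: —
step 24 deliver 3→0: —
step 25 deliver 4→1: —
step 26 deliver 2→4: —
step 27 deliver 0→1: —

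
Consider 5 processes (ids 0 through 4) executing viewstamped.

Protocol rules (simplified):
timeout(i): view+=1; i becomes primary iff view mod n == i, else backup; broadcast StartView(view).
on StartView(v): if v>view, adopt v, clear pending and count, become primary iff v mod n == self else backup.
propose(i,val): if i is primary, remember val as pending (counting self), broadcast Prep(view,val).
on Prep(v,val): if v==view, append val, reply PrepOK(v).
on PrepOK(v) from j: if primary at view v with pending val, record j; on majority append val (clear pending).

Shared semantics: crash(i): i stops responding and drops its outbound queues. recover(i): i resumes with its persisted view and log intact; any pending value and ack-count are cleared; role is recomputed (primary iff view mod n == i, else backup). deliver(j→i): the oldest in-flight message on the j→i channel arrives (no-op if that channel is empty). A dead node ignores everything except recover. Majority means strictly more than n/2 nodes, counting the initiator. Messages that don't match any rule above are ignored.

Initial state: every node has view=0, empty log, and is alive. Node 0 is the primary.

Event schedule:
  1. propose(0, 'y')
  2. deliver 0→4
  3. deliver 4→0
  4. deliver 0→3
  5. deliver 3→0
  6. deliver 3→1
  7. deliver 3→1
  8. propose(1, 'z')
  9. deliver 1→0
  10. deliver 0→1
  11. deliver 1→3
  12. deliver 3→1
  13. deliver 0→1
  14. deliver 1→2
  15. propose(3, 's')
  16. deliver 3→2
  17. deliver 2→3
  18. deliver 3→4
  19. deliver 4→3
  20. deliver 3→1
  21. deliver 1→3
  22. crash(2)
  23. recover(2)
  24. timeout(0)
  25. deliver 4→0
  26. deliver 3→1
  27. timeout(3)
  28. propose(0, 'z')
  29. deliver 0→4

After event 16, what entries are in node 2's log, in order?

empty

e1 propose(0,'y'): ·
e2 deliver 0→4: 4[back,v=0,y]
e3 deliver 4→0: ·
e4 deliver 0→3: 3[back,v=0,y]
e5 deliver 3→0: 0[prim,v=0,y]
e6 deliver 3→1: ·
e7 deliver 3→1: ·
e8 propose(1,'z'): ·
e9 deliver 1→0: ·
e10 deliver 0→1: 1[back,v=0,y]
e11 deliver 1→3: ·
e12 deliver 3→1: ·
e13 deliver 0→1: ·
e14 deliver 1→2: ·
e15 propose(3,'s'): ·
e16 deliver 3→2: ·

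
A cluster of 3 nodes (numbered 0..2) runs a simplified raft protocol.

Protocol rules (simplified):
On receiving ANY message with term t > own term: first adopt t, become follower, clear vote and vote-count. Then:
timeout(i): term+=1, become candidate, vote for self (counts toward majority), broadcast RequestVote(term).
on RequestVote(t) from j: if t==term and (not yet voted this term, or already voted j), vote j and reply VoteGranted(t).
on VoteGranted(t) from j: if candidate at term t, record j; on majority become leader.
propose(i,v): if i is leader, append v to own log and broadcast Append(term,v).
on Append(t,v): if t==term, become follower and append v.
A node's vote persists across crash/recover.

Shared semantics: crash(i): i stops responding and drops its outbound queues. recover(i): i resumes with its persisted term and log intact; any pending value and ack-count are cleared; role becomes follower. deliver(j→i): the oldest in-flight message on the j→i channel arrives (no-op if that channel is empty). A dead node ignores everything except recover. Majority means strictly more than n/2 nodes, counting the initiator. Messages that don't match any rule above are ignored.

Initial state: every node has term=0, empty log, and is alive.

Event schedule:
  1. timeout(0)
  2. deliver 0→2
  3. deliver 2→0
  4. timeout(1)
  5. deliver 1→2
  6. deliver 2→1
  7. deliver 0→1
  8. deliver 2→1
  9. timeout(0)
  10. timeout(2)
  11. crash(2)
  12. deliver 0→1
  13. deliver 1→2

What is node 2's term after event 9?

step 1 timeout(0): 0={cand,t=1,log=-}
step 2 deliver 0→2: 2={foll,t=1,log=-}
step 3 deliver 2→0: 0={lead,t=1,log=-}
step 4 timeout(1): 1={cand,t=1,log=-}
step 5 deliver 1→2: —
step 6 deliver 2→1: —
step 7 deliver 0→1: —
step 8 deliver 2→1: —
step 9 timeout(0): 0={cand,t=2,log=-}

1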